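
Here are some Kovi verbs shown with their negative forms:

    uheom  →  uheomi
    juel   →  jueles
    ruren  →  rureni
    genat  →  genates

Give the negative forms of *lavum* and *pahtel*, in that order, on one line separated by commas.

lavumi, pahteles

The suffix is conditioned by the final consonant: -i when the stem ends in a nasal (*uheom*, *ruren*); -es when the stem ends in a non-nasal consonant (*juel*, *genat*).
*lavum*: final consonant = /m/, a nasal → -i → *lavumi*.
*pahtel* — final consonant /l/ (non-nasal) → -es → *pahteles*.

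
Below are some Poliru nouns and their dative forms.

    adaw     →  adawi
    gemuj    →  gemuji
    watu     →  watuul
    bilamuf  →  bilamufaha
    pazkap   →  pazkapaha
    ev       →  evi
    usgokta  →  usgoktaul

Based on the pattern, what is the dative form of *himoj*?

himoji

The suffix is conditioned by the final sound: -aha when the stem ends in a voiceless consonant (*bilamuf*, *pazkap*); -i when the stem ends in a voiced consonant (*adaw*, *gemuj*, *ev*); -ul when the stem ends in a vowel (*watu*, *usgokta*).
*himoj*: final sound = /j/, a voiced consonant → -i → *himoji*.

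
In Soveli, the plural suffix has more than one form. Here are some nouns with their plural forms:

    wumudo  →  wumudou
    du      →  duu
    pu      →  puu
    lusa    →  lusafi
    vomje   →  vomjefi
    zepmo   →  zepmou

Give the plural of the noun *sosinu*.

The pattern is rounding harmony: -u when the last vowel of the stem is a rounded vowel (*wumudo*, *du*, *pu*, *zepmo*); -fi when the last vowel of the stem is an unrounded vowel (*lusa*, *vomje*).
Since the last vowel of *sosinu* is /u/ (a rounded vowel), it takes -u, giving *sosinuu*.

sosinuu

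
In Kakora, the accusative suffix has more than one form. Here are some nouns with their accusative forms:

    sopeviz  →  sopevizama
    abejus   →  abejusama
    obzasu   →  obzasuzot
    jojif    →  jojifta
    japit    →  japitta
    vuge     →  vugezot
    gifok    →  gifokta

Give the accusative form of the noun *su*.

suzot

The suffix is conditioned by the final sound: -ama when the stem ends in a sibilant (*sopeviz*, *abejus*); -ta when the stem ends in a non-sibilant consonant (*jojif*, *japit*, *gifok*); -zot when the stem ends in a vowel (*obzasu*, *vuge*).
Since the final sound of *su* is /u/ (a vowel), it takes -zot, giving *suzot*.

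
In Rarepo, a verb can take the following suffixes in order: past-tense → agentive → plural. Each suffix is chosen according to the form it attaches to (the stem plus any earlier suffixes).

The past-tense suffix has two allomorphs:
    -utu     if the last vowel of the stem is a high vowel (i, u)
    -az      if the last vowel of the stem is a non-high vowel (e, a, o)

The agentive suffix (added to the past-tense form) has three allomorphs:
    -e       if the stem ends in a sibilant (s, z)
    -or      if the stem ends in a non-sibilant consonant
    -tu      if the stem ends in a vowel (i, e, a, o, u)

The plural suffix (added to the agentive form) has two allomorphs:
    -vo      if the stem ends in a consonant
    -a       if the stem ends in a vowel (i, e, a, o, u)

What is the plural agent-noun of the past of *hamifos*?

hamifosazea

The last vowel of *hamifos* is /o/, which is a non-high vowel, so the past-tense suffix is -az, giving *hamifosaz*.
The past-tense form *hamifosaz*: final sound = /z/, a sibilant → -e → *hamifosaze*.
The final sound of the agentive form *hamifosaze* is /e/, which is a vowel, so the plural suffix is -a, giving *hamifosazea*.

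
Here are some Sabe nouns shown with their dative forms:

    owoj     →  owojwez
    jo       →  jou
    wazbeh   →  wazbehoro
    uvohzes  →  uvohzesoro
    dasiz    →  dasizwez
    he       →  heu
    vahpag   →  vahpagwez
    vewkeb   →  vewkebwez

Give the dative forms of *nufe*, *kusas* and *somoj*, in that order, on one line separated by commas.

The suffix is conditioned by the final sound: -oro when the stem ends in a voiceless consonant (*wazbeh*, *uvohzes*); -wez when the stem ends in a voiced consonant (*owoj*, *dasiz*, *vahpag*, *vewkeb*); -u when the stem ends in a vowel (*jo*, *he*).
*nufe* — final sound /e/ (a vowel) → -u → *nufeu*.
*kusas*: final sound = /s/, a voiceless consonant → -oro → *kusasoro*.
*somoj* — final sound /j/ (a voiced consonant) → -wez → *somojwez*.

nufeu, kusasoro, somojwez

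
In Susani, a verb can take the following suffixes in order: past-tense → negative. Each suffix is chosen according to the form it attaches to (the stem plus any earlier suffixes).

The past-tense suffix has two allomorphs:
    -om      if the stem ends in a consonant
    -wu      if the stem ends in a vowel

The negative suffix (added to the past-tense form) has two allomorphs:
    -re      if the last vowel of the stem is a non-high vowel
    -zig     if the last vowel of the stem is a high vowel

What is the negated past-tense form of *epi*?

epiwuzig

*epi*: final sound = /i/, a vowel → -wu → *epiwu*.
The past-tense form *epiwu*: last vowel = /u/, a high vowel → -zig → *epiwuzig*.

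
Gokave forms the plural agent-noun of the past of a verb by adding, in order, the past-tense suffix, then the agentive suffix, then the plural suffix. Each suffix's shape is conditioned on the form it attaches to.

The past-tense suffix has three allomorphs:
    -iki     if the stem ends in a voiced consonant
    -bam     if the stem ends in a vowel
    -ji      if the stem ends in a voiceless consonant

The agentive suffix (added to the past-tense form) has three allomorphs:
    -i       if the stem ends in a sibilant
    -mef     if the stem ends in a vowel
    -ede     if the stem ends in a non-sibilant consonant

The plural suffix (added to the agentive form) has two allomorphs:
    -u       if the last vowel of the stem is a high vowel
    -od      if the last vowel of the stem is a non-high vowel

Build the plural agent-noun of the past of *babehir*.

*babehir* — final sound /r/ (a voiced consonant) → -iki → *babehiriki*.
The past-tense form *babehiriki* — final sound /i/ (a vowel) → -mef → *babehirikimef*.
The agentive form *babehirikimef* — last vowel /e/ (a non-high vowel) → -od → *babehirikimefod*.

babehirikimefod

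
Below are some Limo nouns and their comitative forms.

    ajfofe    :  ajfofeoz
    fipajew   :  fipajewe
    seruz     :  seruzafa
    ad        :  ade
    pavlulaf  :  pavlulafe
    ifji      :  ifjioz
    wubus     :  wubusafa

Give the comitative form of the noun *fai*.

faioz

The alternation tracks the final sound of the stem — -afa when the stem ends in a sibilant (*seruz*, *wubus*); -e when the stem ends in a non-sibilant consonant (*fipajew*, *ad*, *pavlulaf*); -oz when the stem ends in a vowel (*ajfofe*, *ifji*).
*fai* — final sound /i/ (a vowel) → -oz → *faioz*.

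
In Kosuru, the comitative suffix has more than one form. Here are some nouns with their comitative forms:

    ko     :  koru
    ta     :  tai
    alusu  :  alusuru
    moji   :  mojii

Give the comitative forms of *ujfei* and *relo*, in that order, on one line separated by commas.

The pattern is rounding harmony: -ru when the last vowel of the stem is a rounded vowel (*ko*, *alusu*); -i when the last vowel of the stem is an unrounded vowel (*ta*, *moji*).
The last vowel of *ujfei* is /i/, which is an unrounded vowel, so the suffix is -i, giving *ujfeii*.
*relo* — last vowel /o/ (a rounded vowel) → -ru → *reloru*.

ujfeii, reloru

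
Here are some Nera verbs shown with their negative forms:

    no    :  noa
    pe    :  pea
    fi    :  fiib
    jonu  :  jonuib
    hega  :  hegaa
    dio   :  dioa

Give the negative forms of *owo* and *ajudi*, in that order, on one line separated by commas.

owoa, ajudiib

The suffix is conditioned by the last vowel: -ib when the last vowel of the stem is a high vowel (*fi*, *jonu*); -a when the last vowel of the stem is a non-high vowel (*no*, *pe*, *hega*, *dio*).
The last vowel of *owo* is /o/, which is a non-high vowel, so the suffix is -a, giving *owoa*.
The last vowel of *ajudi* is /i/, which is a high vowel, so the suffix is -ib, giving *ajudiib*.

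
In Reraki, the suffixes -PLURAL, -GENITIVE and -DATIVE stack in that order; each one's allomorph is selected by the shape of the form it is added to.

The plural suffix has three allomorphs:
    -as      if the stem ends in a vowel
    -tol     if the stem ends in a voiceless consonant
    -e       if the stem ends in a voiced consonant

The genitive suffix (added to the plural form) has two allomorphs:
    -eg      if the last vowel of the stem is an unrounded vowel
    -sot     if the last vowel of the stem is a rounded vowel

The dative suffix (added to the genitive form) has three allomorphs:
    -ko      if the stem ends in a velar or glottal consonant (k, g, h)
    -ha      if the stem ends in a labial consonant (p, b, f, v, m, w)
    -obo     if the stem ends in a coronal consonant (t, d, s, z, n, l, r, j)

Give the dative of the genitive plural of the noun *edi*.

*edi*: final sound = /i/, a vowel → -as → *edias*.
The last vowel of the plural form *edias* is /a/, which is an unrounded vowel, so the genitive suffix is -eg, giving *ediaseg*.
The genitive form *ediaseg* — final consonant /g/ (velar/glottal) → -ko → *ediasegko*.

ediasegko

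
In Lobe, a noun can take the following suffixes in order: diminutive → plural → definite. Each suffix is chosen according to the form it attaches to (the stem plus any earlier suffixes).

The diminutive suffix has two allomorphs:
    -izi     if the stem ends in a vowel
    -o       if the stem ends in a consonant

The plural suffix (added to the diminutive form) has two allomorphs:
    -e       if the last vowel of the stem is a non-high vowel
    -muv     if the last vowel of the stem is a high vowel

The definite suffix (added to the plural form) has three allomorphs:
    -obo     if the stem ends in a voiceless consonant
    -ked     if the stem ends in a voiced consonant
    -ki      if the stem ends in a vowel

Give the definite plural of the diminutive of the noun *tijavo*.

tijavoizimuvked

*tijavo*: final sound = /o/, a vowel → -izi → *tijavoizi*.
Since the last vowel of the diminutive form *tijavoizi* is /i/ (a high vowel), it takes -muv, giving *tijavoizimuv*.
Since the final sound of the plural form *tijavoizimuv* is /v/ (a voiced consonant), it takes -ked, giving *tijavoizimuvked*.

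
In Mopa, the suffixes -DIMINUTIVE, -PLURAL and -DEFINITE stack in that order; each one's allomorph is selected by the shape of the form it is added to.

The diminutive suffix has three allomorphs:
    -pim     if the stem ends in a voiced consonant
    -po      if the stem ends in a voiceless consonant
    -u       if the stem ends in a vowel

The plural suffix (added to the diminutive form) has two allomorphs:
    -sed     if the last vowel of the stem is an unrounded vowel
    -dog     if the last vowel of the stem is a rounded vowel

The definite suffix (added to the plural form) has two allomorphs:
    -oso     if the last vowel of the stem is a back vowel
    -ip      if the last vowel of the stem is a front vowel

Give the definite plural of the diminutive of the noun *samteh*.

Since the final sound of *samteh* is /h/ (a voiceless consonant), it takes -po, giving *samtehpo*.
Since the last vowel of the diminutive form *samtehpo* is /o/ (a rounded vowel), it takes -dog, giving *samtehpodog*.
The plural form *samtehpodog*: last vowel = /o/, a back vowel → -oso → *samtehpodogoso*.

samtehpodogoso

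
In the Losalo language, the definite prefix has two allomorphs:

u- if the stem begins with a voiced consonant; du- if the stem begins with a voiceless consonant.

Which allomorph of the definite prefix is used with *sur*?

du-

The first consonant of *sur* is /s/, which is voiceless, so the prefix is du-.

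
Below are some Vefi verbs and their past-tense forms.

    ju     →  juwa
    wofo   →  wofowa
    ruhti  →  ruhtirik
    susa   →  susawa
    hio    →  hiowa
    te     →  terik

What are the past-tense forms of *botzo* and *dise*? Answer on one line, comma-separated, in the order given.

botzowa, diserik

The pattern is front/back vowel harmony: -rik when the last vowel of the stem is a front vowel (*ruhti*, *te*); -wa when the last vowel of the stem is a back vowel (*ju*, *wofo*, *susa*, *hio*).
*botzo*: last vowel = /o/, a back vowel → -wa → *botzowa*.
Since the last vowel of *dise* is /e/ (a front vowel), it takes -rik, giving *diserik*.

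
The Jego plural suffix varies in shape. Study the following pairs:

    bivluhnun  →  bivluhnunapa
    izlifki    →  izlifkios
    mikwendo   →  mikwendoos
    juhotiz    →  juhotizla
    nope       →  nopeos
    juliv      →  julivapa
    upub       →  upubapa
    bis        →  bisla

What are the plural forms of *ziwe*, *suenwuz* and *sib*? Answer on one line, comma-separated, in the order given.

ziweos, suenwuzla, sibapa

The suffix is conditioned by the final sound: -la when the stem ends in a sibilant (*juhotiz*, *bis*); -apa when the stem ends in a non-sibilant consonant (*bivluhnun*, *juliv*, *upub*); -os when the stem ends in a vowel (*izlifki*, *mikwendo*, *nope*).
*ziwe*: final sound = /e/, a vowel → -os → *ziweos*.
Since the final sound of *suenwuz* is /z/ (a sibilant), it takes -la, giving *suenwuzla*.
The final sound of *sib* is /b/, which is a non-sibilant consonant, so the suffix is -apa, giving *sibapa*.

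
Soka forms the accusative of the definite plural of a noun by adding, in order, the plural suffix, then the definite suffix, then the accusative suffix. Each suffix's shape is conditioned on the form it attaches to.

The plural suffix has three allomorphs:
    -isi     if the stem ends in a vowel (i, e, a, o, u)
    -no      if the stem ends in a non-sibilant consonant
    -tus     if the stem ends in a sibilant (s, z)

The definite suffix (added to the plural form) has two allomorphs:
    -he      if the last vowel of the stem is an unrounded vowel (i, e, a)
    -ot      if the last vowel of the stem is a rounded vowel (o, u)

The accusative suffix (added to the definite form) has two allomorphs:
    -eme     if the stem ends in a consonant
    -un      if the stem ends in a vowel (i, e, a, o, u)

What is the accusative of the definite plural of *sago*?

The final sound of *sago* is /o/, which is a vowel, so the plural suffix is -isi, giving *sagoisi*.
The plural form *sagoisi*: last vowel = /i/, an unrounded vowel → -he → *sagoisihe*.
The definite form *sagoisihe*: final sound = /e/, a vowel → -un → *sagoisiheun*.

sagoisiheun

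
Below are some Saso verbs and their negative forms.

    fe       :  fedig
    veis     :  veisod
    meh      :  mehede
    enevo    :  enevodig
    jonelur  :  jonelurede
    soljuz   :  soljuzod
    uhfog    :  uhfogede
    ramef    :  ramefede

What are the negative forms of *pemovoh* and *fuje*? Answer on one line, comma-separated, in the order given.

The suffix is conditioned by the final sound: -od when the stem ends in a sibilant (*veis*, *soljuz*); -ede when the stem ends in a non-sibilant consonant (*meh*, *jonelur*, *uhfog*, *ramef*); -dig when the stem ends in a vowel (*fe*, *enevo*).
Since the final sound of *pemovoh* is /h/ (a non-sibilant consonant), it takes -ede, giving *pemovohede*.
The final sound of *fuje* is /e/, which is a vowel, so the suffix is -dig, giving *fujedig*.

pemovohede, fujedig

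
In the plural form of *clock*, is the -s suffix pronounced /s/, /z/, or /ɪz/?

/s/

The stem *clock* ends in a voiceless non-sibilant consonant.
The plural suffix surfaces as /ɪz/ after sibilants, /s/ after other voiceless consonants, and /z/ after other voiced sounds.
So the plural -s on *clock* is pronounced /s/.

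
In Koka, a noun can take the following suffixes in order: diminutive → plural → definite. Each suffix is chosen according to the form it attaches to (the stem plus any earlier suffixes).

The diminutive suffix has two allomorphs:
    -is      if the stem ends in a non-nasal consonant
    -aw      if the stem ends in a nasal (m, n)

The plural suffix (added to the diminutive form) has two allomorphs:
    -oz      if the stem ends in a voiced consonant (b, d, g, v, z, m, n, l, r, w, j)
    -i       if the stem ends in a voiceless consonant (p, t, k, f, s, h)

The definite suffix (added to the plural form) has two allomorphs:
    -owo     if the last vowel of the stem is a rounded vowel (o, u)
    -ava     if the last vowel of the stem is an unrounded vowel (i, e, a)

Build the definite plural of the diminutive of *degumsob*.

degumsobisiava

The final consonant of *degumsob* is /b/, which is non-nasal, so the diminutive suffix is -is, giving *degumsobis*.
Since the final consonant of the diminutive form *degumsobis* is /s/ (voiceless), it takes -i, giving *degumsobisi*.
The plural form *degumsobisi*: last vowel = /i/, an unrounded vowel → -ava → *degumsobisiava*.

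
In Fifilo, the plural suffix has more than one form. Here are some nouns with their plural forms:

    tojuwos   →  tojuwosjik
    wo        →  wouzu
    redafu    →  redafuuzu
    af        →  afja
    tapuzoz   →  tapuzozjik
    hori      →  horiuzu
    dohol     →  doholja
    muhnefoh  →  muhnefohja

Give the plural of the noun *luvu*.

luvuuzu

The suffix is conditioned by the final sound: -jik when the stem ends in a sibilant (*tojuwos*, *tapuzoz*); -ja when the stem ends in a non-sibilant consonant (*af*, *dohol*, *muhnefoh*); -uzu when the stem ends in a vowel (*wo*, *redafu*, *hori*).
*luvu*: final sound = /u/, a vowel → -uzu → *luvuuzu*.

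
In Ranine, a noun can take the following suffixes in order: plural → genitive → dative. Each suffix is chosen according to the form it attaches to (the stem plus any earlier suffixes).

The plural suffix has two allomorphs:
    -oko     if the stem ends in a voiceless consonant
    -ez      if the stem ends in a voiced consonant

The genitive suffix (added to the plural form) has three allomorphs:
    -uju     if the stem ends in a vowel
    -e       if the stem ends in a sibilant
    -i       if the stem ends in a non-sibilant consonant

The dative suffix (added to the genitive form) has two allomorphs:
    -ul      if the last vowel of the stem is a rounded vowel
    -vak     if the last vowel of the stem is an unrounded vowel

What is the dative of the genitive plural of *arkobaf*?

arkobafokoujuul

Since the final consonant of *arkobaf* is /f/ (voiceless), it takes -oko, giving *arkobafoko*.
Since the final sound of the plural form *arkobafoko* is /o/ (a vowel), it takes -uju, giving *arkobafokouju*.
The last vowel of the genitive form *arkobafokouju* is /u/, which is a rounded vowel, so the dative suffix is -ul, giving *arkobafokoujuul*.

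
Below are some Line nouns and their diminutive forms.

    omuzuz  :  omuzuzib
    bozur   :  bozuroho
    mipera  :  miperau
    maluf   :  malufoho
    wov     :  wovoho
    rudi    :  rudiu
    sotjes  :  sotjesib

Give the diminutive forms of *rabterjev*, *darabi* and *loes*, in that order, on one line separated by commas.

The alternation tracks the final sound of the stem — -ib when the stem ends in a sibilant (*omuzuz*, *sotjes*); -oho when the stem ends in a non-sibilant consonant (*bozur*, *maluf*, *wov*); -u when the stem ends in a vowel (*mipera*, *rudi*).
*rabterjev*: final sound = /v/, a non-sibilant consonant → -oho → *rabterjevoho*.
*darabi* — final sound /i/ (a vowel) → -u → *darabiu*.
*loes*: final sound = /s/, a sibilant → -ib → *loesib*.

rabterjevoho, darabiu, loesib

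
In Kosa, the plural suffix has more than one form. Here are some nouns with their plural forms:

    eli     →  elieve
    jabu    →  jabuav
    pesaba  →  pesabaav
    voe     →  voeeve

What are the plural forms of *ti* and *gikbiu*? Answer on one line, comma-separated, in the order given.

tieve, gikbiuav

The pattern is front/back vowel harmony: -eve when the last vowel of the stem is a front vowel (*eli*, *voe*); -av when the last vowel of the stem is a back vowel (*jabu*, *pesaba*).
*ti* — last vowel /i/ (a front vowel) → -eve → *tieve*.
The last vowel of *gikbiu* is /u/, which is a back vowel, so the suffix is -av, giving *gikbiuav*.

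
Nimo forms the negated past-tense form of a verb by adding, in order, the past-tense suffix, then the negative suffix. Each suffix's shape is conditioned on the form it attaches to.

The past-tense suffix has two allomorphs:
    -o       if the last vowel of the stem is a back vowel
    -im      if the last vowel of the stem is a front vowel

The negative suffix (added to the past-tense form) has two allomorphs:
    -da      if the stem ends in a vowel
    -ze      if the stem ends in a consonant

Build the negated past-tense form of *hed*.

hedimze

*hed* — last vowel /e/ (a front vowel) → -im → *hedim*.
Since the final sound of the past-tense form *hedim* is /m/ (a consonant), it takes -ze, giving *hedimze*.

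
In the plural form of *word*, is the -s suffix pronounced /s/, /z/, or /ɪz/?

The stem *word* ends in a voiced non-sibilant sound.
The plural suffix surfaces as /ɪz/ after sibilants, /s/ after other voiceless consonants, and /z/ after other voiced sounds.
So the plural -s on *word* is pronounced /z/.

/z/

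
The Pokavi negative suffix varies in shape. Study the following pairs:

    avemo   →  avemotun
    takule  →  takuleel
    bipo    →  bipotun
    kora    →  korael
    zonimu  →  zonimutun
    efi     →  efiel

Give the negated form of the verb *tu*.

tutun

The suffix is conditioned by the last vowel: -tun when the last vowel of the stem is a rounded vowel (*avemo*, *bipo*, *zonimu*); -el when the last vowel of the stem is an unrounded vowel (*takule*, *kora*, *efi*).
*tu* — last vowel /u/ (a rounded vowel) → -tun → *tutun*.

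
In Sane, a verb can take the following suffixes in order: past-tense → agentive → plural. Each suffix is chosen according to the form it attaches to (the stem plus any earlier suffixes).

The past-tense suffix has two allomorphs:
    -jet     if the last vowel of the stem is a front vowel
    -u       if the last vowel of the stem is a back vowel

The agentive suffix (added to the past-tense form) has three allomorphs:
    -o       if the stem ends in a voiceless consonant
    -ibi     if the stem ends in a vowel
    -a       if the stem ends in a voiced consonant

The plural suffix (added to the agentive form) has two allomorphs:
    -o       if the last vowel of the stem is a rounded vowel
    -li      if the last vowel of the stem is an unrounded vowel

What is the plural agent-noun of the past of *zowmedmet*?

zowmedmetjetoo

*zowmedmet*: last vowel = /e/, a front vowel → -jet → *zowmedmetjet*.
Since the final sound of the past-tense form *zowmedmetjet* is /t/ (a voiceless consonant), it takes -o, giving *zowmedmetjeto*.
Since the last vowel of the agentive form *zowmedmetjeto* is /o/ (a rounded vowel), it takes -o, giving *zowmedmetjetoo*.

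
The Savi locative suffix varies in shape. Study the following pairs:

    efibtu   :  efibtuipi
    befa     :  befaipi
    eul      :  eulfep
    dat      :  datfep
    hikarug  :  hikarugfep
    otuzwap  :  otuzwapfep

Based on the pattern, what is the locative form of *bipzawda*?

bipzawdaipi

Looking at the final sound of each stem: -fep when the stem ends in a consonant (*eul*, *dat*, *hikarug*, *otuzwap*); -ipi when the stem ends in a vowel (*efibtu*, *befa*).
The final sound of *bipzawda* is /a/, which is a vowel, so the suffix is -ipi, giving *bipzawdaipi*.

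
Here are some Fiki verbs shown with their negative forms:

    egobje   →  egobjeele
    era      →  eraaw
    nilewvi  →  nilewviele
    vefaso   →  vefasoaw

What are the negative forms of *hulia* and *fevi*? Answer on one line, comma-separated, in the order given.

huliaaw, feviele

The pattern is front/back vowel harmony: -ele when the last vowel of the stem is a front vowel (*egobje*, *nilewvi*); -aw when the last vowel of the stem is a back vowel (*era*, *vefaso*).
Since the last vowel of *hulia* is /a/ (a back vowel), it takes -aw, giving *huliaaw*.
Since the last vowel of *fevi* is /i/ (a front vowel), it takes -ele, giving *feviele*.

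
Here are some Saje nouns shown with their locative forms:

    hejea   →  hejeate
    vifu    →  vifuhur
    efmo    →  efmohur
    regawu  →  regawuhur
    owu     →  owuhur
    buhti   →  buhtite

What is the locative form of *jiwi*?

Looking at the last vowel of each stem: -hur when the last vowel of the stem is a rounded vowel (*vifu*, *efmo*, *regawu*, *owu*); -te when the last vowel of the stem is an unrounded vowel (*hejea*, *buhti*).
*jiwi*: last vowel = /i/, an unrounded vowel → -te → *jiwite*.

jiwite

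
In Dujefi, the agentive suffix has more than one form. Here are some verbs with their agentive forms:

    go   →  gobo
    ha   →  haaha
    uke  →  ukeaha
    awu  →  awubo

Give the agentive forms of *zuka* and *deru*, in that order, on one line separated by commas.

zukaaha, derubo

Looking at the last vowel of each stem: -bo when the last vowel of the stem is a rounded vowel (*go*, *awu*); -aha when the last vowel of the stem is an unrounded vowel (*ha*, *uke*).
Since the last vowel of *zuka* is /a/ (an unrounded vowel), it takes -aha, giving *zukaaha*.
Since the last vowel of *deru* is /u/ (a rounded vowel), it takes -bo, giving *derubo*.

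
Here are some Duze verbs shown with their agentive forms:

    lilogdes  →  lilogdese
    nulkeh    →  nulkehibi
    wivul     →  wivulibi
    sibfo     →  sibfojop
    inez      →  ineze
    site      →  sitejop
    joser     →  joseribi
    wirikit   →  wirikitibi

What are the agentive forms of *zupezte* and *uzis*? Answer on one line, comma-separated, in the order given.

The pattern is sibilance of the final sound: -e when the stem ends in a sibilant (*lilogdes*, *inez*); -ibi when the stem ends in a non-sibilant consonant (*nulkeh*, *wivul*, *joser*, *wirikit*); -jop when the stem ends in a vowel (*sibfo*, *site*).
*zupezte*: final sound = /e/, a vowel → -jop → *zupeztejop*.
*uzis* — final sound /s/ (a sibilant) → -e → *uzise*.

zupeztejop, uzise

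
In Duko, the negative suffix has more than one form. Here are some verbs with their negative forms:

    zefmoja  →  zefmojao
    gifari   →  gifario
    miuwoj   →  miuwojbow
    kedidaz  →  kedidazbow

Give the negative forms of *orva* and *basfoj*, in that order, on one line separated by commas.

orvao, basfojbow

The pattern is consonant vs. vowel: -bow when the stem ends in a consonant (*miuwoj*, *kedidaz*); -o when the stem ends in a vowel (*zefmoja*, *gifari*).
Since the final sound of *orva* is /a/ (a vowel), it takes -o, giving *orvao*.
*basfoj* — final sound /j/ (a consonant) → -bow → *basfojbow*.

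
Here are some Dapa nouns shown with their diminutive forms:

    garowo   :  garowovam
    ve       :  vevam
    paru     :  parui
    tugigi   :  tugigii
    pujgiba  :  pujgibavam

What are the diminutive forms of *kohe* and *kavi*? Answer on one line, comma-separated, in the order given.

kohevam, kavii

The alternation tracks the last vowel of the stem — -i when the last vowel of the stem is a high vowel (*paru*, *tugigi*); -vam when the last vowel of the stem is a non-high vowel (*garowo*, *ve*, *pujgiba*).
The last vowel of *kohe* is /e/, which is a non-high vowel, so the suffix is -vam, giving *kohevam*.
The last vowel of *kavi* is /i/, which is a high vowel, so the suffix is -i, giving *kavii*.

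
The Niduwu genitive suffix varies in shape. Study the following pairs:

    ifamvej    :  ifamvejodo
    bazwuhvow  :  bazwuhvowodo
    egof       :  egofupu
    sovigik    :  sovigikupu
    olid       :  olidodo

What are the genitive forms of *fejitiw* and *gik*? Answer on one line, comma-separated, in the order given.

The pattern is voicing of the final consonant: -upu when the stem ends in a voiceless consonant (*egof*, *sovigik*); -odo when the stem ends in a voiced consonant (*ifamvej*, *bazwuhvow*, *olid*).
The final consonant of *fejitiw* is /w/, which is voiced, so the suffix is -odo, giving *fejitiwodo*.
The final consonant of *gik* is /k/, which is voiceless, so the suffix is -upu, giving *gikupu*.

fejitiwodo, gikupu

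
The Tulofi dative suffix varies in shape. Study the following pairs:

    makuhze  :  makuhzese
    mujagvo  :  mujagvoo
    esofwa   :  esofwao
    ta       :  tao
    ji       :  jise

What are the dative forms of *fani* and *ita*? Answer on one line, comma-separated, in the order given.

fanise, itao

Looking at the last vowel of each stem: -se when the last vowel of the stem is a front vowel (*makuhze*, *ji*); -o when the last vowel of the stem is a back vowel (*mujagvo*, *esofwa*, *ta*).
Since the last vowel of *fani* is /i/ (a front vowel), it takes -se, giving *fanise*.
*ita* — last vowel /a/ (a back vowel) → -o → *itao*.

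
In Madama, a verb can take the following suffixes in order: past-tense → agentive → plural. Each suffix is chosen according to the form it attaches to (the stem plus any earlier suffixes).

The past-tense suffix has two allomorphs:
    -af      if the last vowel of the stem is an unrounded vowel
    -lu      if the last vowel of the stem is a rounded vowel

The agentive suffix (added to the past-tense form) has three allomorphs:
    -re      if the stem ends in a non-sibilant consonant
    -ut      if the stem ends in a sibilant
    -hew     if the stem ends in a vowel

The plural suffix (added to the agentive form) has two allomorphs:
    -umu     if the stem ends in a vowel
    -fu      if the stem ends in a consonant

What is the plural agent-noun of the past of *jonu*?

*jonu*: last vowel = /u/, a rounded vowel → -lu → *jonulu*.
The past-tense form *jonulu*: final sound = /u/, a vowel → -hew → *jonuluhew*.
The agentive form *jonuluhew* — final sound /w/ (a consonant) → -fu → *jonuluhewfu*.

jonuluhewfu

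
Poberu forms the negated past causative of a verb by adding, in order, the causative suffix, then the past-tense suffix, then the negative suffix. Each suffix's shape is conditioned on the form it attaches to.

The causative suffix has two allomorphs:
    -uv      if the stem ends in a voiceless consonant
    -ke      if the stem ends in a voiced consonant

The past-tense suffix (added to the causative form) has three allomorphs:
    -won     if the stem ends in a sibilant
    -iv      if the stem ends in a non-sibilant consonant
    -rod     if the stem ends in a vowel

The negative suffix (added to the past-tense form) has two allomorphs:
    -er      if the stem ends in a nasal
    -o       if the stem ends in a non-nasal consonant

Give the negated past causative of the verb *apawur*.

apawurkerodo

*apawur*: final consonant = /r/, voiced → -ke → *apawurke*.
The causative form *apawurke* — final sound /e/ (a vowel) → -rod → *apawurkerod*.
The final consonant of the past-tense form *apawurkerod* is /d/, which is non-nasal, so the negative suffix is -o, giving *apawurkerodo*.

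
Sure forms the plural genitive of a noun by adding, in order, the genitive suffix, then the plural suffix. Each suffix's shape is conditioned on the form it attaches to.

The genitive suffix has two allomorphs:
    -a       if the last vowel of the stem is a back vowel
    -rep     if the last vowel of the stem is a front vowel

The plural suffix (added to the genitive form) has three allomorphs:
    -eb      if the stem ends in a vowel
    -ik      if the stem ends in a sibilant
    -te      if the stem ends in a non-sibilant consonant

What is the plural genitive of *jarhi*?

The last vowel of *jarhi* is /i/, which is a front vowel, so the genitive suffix is -rep, giving *jarhirep*.
Since the final sound of the genitive form *jarhirep* is /p/ (a non-sibilant consonant), it takes -te, giving *jarhirepte*.

jarhirepte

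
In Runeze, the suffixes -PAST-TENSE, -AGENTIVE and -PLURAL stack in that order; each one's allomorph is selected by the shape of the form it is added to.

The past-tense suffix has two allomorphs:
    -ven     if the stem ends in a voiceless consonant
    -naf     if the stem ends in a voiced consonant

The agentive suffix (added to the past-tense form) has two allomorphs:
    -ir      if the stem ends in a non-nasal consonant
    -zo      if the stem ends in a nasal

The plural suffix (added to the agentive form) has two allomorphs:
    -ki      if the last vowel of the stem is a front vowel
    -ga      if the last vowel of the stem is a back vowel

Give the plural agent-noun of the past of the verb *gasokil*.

gasokilnafirki

Since the final consonant of *gasokil* is /l/ (voiced), it takes -naf, giving *gasokilnaf*.
The past-tense form *gasokilnaf*: final consonant = /f/, non-nasal → -ir → *gasokilnafir*.
The agentive form *gasokilnafir* — last vowel /i/ (a front vowel) → -ki → *gasokilnafirki*.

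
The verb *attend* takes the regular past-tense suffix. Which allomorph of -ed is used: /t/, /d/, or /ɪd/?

The stem *attend* ends in /t/ or /d/.
The -ed suffix is realized as /ɪd/ after /t, d/; as /t/ after other voiceless consonants; and as /d/ after other voiced sounds.
So -ed on *attend* is pronounced /ɪd/.

/ɪd/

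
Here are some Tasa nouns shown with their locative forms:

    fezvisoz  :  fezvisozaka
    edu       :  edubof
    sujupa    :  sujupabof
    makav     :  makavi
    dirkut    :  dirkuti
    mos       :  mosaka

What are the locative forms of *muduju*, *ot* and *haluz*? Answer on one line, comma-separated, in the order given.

The alternation tracks the final sound of the stem — -aka when the stem ends in a sibilant (*fezvisoz*, *mos*); -i when the stem ends in a non-sibilant consonant (*makav*, *dirkut*); -bof when the stem ends in a vowel (*edu*, *sujupa*).
*muduju* — final sound /u/ (a vowel) → -bof → *mudujubof*.
*ot*: final sound = /t/, a non-sibilant consonant → -i → *oti*.
The final sound of *haluz* is /z/, which is a sibilant, so the suffix is -aka, giving *haluzaka*.

mudujubof, oti, haluzaka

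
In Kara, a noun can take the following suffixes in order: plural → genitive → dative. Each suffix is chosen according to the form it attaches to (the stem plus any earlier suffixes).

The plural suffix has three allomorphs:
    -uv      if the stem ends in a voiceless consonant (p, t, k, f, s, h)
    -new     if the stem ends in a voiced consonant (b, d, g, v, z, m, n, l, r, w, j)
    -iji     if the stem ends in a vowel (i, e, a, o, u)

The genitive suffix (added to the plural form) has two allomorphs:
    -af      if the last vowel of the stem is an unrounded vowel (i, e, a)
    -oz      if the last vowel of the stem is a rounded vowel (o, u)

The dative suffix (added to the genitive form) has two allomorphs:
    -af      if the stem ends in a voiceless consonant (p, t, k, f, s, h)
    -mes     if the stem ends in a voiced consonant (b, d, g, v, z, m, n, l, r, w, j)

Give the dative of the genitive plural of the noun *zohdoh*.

zohdohuvozmes

Since the final sound of *zohdoh* is /h/ (a voiceless consonant), it takes -uv, giving *zohdohuv*.
The plural form *zohdohuv*: last vowel = /u/, a rounded vowel → -oz → *zohdohuvoz*.
The genitive form *zohdohuvoz* — final consonant /z/ (voiced) → -mes → *zohdohuvozmes*.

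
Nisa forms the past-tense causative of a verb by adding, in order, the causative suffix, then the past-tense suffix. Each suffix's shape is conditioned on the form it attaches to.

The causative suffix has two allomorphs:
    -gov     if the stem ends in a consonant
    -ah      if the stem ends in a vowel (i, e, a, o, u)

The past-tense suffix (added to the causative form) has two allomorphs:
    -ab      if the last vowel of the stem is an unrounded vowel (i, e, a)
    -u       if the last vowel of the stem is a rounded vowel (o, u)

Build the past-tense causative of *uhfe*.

Since the final sound of *uhfe* is /e/ (a vowel), it takes -ah, giving *uhfeah*.
The last vowel of the causative form *uhfeah* is /a/, which is an unrounded vowel, so the past-tense suffix is -ab, giving *uhfeahab*.

uhfeahab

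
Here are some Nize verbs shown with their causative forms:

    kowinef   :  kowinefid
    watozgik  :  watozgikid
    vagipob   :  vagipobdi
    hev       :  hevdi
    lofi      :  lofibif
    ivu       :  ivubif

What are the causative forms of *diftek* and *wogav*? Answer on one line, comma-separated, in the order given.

diftekid, wogavdi

The pattern is voicing of the final sound: -id when the stem ends in a voiceless consonant (*kowinef*, *watozgik*); -di when the stem ends in a voiced consonant (*vagipob*, *hev*); -bif when the stem ends in a vowel (*lofi*, *ivu*).
The final sound of *diftek* is /k/, which is a voiceless consonant, so the suffix is -id, giving *diftekid*.
*wogav* — final sound /v/ (a voiced consonant) → -di → *wogavdi*.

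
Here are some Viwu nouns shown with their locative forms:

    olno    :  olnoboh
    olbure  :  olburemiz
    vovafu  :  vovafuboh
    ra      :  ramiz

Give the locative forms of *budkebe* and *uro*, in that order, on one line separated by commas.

budkebemiz, uroboh

The alternation tracks the last vowel of the stem — -boh when the last vowel of the stem is a rounded vowel (*olno*, *vovafu*); -miz when the last vowel of the stem is an unrounded vowel (*olbure*, *ra*).
*budkebe* — last vowel /e/ (an unrounded vowel) → -miz → *budkebemiz*.
The last vowel of *uro* is /o/, which is a rounded vowel, so the suffix is -boh, giving *uroboh*.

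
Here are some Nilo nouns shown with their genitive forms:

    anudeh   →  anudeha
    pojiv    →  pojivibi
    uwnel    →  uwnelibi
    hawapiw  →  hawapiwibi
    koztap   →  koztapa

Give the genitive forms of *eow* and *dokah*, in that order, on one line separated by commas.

eowibi, dokaha

The suffix is conditioned by the final consonant: -a when the stem ends in a voiceless consonant (*anudeh*, *koztap*); -ibi when the stem ends in a voiced consonant (*pojiv*, *uwnel*, *hawapiw*).
*eow*: final consonant = /w/, voiced → -ibi → *eowibi*.
The final consonant of *dokah* is /h/, which is voiceless, so the suffix is -a, giving *dokaha*.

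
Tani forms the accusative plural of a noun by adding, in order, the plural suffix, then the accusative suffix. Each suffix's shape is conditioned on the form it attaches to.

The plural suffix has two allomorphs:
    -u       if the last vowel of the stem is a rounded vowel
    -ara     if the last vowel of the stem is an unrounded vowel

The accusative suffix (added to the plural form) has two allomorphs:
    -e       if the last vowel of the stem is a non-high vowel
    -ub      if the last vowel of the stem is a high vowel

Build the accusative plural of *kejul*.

kejuluub

*kejul* — last vowel /u/ (a rounded vowel) → -u → *kejulu*.
The plural form *kejulu*: last vowel = /u/, a high vowel → -ub → *kejuluub*.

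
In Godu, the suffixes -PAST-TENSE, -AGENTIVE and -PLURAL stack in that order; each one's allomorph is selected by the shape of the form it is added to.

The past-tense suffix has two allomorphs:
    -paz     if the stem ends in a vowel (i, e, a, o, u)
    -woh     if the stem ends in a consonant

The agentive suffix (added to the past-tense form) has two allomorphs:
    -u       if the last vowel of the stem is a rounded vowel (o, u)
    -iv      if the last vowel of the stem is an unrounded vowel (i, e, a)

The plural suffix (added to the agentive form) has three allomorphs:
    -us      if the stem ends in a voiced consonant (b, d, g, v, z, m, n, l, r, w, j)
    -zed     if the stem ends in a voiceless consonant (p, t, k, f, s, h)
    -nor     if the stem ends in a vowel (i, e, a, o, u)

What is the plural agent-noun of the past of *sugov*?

sugovwohunor

Since the final sound of *sugov* is /v/ (a consonant), it takes -woh, giving *sugovwoh*.
The past-tense form *sugovwoh*: last vowel = /o/, a rounded vowel → -u → *sugovwohu*.
The agentive form *sugovwohu* — final sound /u/ (a vowel) → -nor → *sugovwohunor*.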